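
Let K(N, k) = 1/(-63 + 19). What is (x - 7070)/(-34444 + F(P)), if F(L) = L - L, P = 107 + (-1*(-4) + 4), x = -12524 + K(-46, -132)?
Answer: 862137/1515536 ≈ 0.56887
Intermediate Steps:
K(N, k) = -1/44 (K(N, k) = 1/(-44) = -1/44)
x = -551057/44 (x = -12524 - 1/44 = -551057/44 ≈ -12524.)
P = 115 (P = 107 + (4 + 4) = 107 + 8 = 115)
F(L) = 0
(x - 7070)/(-34444 + F(P)) = (-551057/44 - 7070)/(-34444 + 0) = -862137/44/(-34444) = -862137/44*(-1/34444) = 862137/1515536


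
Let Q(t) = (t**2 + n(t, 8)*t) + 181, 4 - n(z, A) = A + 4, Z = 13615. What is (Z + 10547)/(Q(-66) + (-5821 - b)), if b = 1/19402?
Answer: -468791124/14667913 ≈ -31.960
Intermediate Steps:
b = 1/19402 ≈ 5.1541e-5
n(z, A) = -A (n(z, A) = 4 - (A + 4) = 4 - (4 + A) = 4 + (-4 - A) = -A)
Q(t) = 181 + t**2 - 8*t (Q(t) = (t**2 + (-1*8)*t) + 181 = (t**2 - 8*t) + 181 = 181 + t**2 - 8*t)
(Z + 10547)/(Q(-66) + (-5821 - b)) = (13615 + 10547)/((181 + (-66)**2 - 8*(-66)) + (-5821 - 1*1/19402)) = 24162/((181 + 4356 + 528) + (-5821 - 1/19402)) = 24162/(5065 - 112939043/19402) = 24162/(-14667913/19402) = 24162*(-19402/14667913) = -468791124/14667913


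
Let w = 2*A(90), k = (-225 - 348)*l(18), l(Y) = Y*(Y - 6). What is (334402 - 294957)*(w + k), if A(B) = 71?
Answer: -4876427570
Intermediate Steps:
l(Y) = Y*(-6 + Y)
k = -123768 (k = (-225 - 348)*(18*(-6 + 18)) = -10314*12 = -573*216 = -123768)
w = 142 (w = 2*71 = 142)
(334402 - 294957)*(w + k) = (334402 - 294957)*(142 - 123768) = 39445*(-123626) = -4876427570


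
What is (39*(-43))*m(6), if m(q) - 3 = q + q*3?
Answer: -45279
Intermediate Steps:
m(q) = 3 + 4*q (m(q) = 3 + (q + q*3) = 3 + (q + 3*q) = 3 + 4*q)
(39*(-43))*m(6) = (39*(-43))*(3 + 4*6) = -1677*(3 + 24) = -1677*27 = -45279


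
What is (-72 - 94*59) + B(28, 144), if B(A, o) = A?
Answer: -5590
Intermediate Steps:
(-72 - 94*59) + B(28, 144) = (-72 - 94*59) + 28 = (-72 - 5546) + 28 = -5618 + 28 = -5590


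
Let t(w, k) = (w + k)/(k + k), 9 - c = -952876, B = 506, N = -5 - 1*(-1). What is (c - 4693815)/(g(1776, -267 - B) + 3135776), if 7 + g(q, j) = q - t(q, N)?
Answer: -7481860/6275533 ≈ -1.1922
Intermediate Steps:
N = -4 (N = -5 + 1 = -4)
c = 952885 (c = 9 - 1*(-952876) = 9 + 952876 = 952885)
t(w, k) = (k + w)/(2*k) (t(w, k) = (k + w)/((2*k)) = (k + w)*(1/(2*k)) = (k + w)/(2*k))
g(q, j) = -15/2 + 9*q/8 (g(q, j) = -7 + (q - (-4 + q)/(2*(-4))) = -7 + (q - (-1)*(-4 + q)/(2*4)) = -7 + (q - (½ - q/8)) = -7 + (q + (-½ + q/8)) = -7 + (-½ + 9*q/8) = -15/2 + 9*q/8)
(c - 4693815)/(g(1776, -267 - B) + 3135776) = (952885 - 4693815)/((-15/2 + (9/8)*1776) + 3135776) = -3740930/((-15/2 + 1998) + 3135776) = -3740930/(3981/2 + 3135776) = -3740930/6275533/2 = -3740930*2/6275533 = -7481860/6275533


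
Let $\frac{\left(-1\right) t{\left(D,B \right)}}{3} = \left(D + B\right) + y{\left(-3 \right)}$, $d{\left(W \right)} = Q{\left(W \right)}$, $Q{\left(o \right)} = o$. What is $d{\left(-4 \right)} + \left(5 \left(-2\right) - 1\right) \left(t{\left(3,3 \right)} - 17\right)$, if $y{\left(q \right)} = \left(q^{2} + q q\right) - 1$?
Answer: $942$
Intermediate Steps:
$d{\left(W \right)} = W$
$y{\left(q \right)} = -1 + 2 q^{2}$ ($y{\left(q \right)} = \left(q^{2} + q^{2}\right) - 1 = 2 q^{2} - 1 = -1 + 2 q^{2}$)
$t{\left(D,B \right)} = -51 - 3 B - 3 D$ ($t{\left(D,B \right)} = - 3 \left(\left(D + B\right) - \left(1 - 2 \left(-3\right)^{2}\right)\right) = - 3 \left(\left(B + D\right) + \left(-1 + 2 \cdot 9\right)\right) = - 3 \left(\left(B + D\right) + \left(-1 + 18\right)\right) = - 3 \left(\left(B + D\right) + 17\right) = - 3 \left(17 + B + D\right) = -51 - 3 B - 3 D$)
$d{\left(-4 \right)} + \left(5 \left(-2\right) - 1\right) \left(t{\left(3,3 \right)} - 17\right) = -4 + \left(5 \left(-2\right) - 1\right) \left(\left(-51 - 9 - 9\right) - 17\right) = -4 + \left(-10 - 1\right) \left(\left(-51 - 9 - 9\right) - 17\right) = -4 - 11 \left(-69 - 17\right) = -4 - -946 = -4 + 946 = 942$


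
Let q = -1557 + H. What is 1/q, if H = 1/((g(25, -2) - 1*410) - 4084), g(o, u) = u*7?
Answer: -4508/7018957 ≈ -0.00064226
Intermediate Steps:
g(o, u) = 7*u
H = -1/4508 (H = 1/((7*(-2) - 1*410) - 4084) = 1/((-14 - 410) - 4084) = 1/(-424 - 4084) = 1/(-4508) = -1/4508 ≈ -0.00022183)
q = -7018957/4508 (q = -1557 - 1/4508 = -7018957/4508 ≈ -1557.0)
1/q = 1/(-7018957/4508) = -4508/7018957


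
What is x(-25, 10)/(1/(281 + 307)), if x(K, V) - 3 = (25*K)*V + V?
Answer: -3667356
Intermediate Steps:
x(K, V) = 3 + V + 25*K*V (x(K, V) = 3 + ((25*K)*V + V) = 3 + (25*K*V + V) = 3 + (V + 25*K*V) = 3 + V + 25*K*V)
x(-25, 10)/(1/(281 + 307)) = (3 + 10 + 25*(-25)*10)/(1/(281 + 307)) = (3 + 10 - 6250)/(1/588) = -6237/1/588 = -6237*588 = -3667356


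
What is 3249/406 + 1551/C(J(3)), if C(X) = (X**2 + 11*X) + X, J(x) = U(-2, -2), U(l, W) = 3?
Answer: 258637/6090 ≈ 42.469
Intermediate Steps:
J(x) = 3
C(X) = X**2 + 12*X
3249/406 + 1551/C(J(3)) = 3249/406 + 1551/((3*(12 + 3))) = 3249*(1/406) + 1551/((3*15)) = 3249/406 + 1551/45 = 3249/406 + 1551*(1/45) = 3249/406 + 517/15 = 258637/6090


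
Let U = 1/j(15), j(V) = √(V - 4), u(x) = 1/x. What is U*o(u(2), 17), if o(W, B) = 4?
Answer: 4*√11/11 ≈ 1.2060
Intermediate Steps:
j(V) = √(-4 + V)
U = √11/11 (U = 1/(√(-4 + 15)) = 1/(√11) = √11/11 ≈ 0.30151)
U*o(u(2), 17) = (√11/11)*4 = 4*√11/11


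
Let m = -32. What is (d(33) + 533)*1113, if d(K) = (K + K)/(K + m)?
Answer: 666687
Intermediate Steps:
d(K) = 2*K/(-32 + K) (d(K) = (K + K)/(K - 32) = (2*K)/(-32 + K) = 2*K/(-32 + K))
(d(33) + 533)*1113 = (2*33/(-32 + 33) + 533)*1113 = (2*33/1 + 533)*1113 = (2*33*1 + 533)*1113 = (66 + 533)*1113 = 599*1113 = 666687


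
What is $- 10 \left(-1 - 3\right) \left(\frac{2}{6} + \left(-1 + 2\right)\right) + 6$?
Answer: $\frac{178}{3} \approx 59.333$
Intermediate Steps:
$- 10 \left(-1 - 3\right) \left(\frac{2}{6} + \left(-1 + 2\right)\right) + 6 = - 10 \left(- 4 \left(2 \cdot \frac{1}{6} + 1\right)\right) + 6 = - 10 \left(- 4 \left(\frac{1}{3} + 1\right)\right) + 6 = - 10 \left(\left(-4\right) \frac{4}{3}\right) + 6 = \left(-10\right) \left(- \frac{16}{3}\right) + 6 = \frac{160}{3} + 6 = \frac{178}{3}$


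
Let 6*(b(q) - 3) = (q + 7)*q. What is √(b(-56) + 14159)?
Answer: √131574/3 ≈ 120.91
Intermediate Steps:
b(q) = 3 + q*(7 + q)/6 (b(q) = 3 + ((q + 7)*q)/6 = 3 + ((7 + q)*q)/6 = 3 + (q*(7 + q))/6 = 3 + q*(7 + q)/6)
√(b(-56) + 14159) = √((3 + (⅙)*(-56)² + (7/6)*(-56)) + 14159) = √((3 + (⅙)*3136 - 196/3) + 14159) = √((3 + 1568/3 - 196/3) + 14159) = √(1381/3 + 14159) = √(43858/3) = √131574/3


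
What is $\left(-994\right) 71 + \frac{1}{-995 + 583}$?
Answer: $- \frac{29076489}{412} \approx -70574.0$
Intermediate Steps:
$\left(-994\right) 71 + \frac{1}{-995 + 583} = -70574 + \frac{1}{-412} = -70574 - \frac{1}{412} = - \frac{29076489}{412}$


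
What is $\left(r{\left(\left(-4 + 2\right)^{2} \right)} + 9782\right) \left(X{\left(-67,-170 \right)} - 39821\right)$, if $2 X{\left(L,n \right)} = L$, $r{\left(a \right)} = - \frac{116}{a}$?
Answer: $- \frac{777401877}{2} \approx -3.887 \cdot 10^{8}$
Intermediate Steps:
$X{\left(L,n \right)} = \frac{L}{2}$
$\left(r{\left(\left(-4 + 2\right)^{2} \right)} + 9782\right) \left(X{\left(-67,-170 \right)} - 39821\right) = \left(- \frac{116}{\left(-4 + 2\right)^{2}} + 9782\right) \left(\frac{1}{2} \left(-67\right) - 39821\right) = \left(- \frac{116}{\left(-2\right)^{2}} + 9782\right) \left(- \frac{67}{2} - 39821\right) = \left(- \frac{116}{4} + 9782\right) \left(- \frac{79709}{2}\right) = \left(\left(-116\right) \frac{1}{4} + 9782\right) \left(- \frac{79709}{2}\right) = \left(-29 + 9782\right) \left(- \frac{79709}{2}\right) = 9753 \left(- \frac{79709}{2}\right) = - \frac{777401877}{2}$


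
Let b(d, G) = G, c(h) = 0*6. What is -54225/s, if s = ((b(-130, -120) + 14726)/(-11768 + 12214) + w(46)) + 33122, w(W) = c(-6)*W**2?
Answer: -1343575/821501 ≈ -1.6355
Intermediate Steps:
c(h) = 0
w(W) = 0 (w(W) = 0*W**2 = 0)
s = 7393509/223 (s = ((-120 + 14726)/(-11768 + 12214) + 0) + 33122 = (14606/446 + 0) + 33122 = (14606*(1/446) + 0) + 33122 = (7303/223 + 0) + 33122 = 7303/223 + 33122 = 7393509/223 ≈ 33155.)
-54225/s = -54225/7393509/223 = -54225*223/7393509 = -1343575/821501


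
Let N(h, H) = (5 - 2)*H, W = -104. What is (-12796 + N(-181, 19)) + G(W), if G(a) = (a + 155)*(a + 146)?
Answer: -10597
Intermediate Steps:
N(h, H) = 3*H
G(a) = (146 + a)*(155 + a) (G(a) = (155 + a)*(146 + a) = (146 + a)*(155 + a))
(-12796 + N(-181, 19)) + G(W) = (-12796 + 3*19) + (22630 + (-104)² + 301*(-104)) = (-12796 + 57) + (22630 + 10816 - 31304) = -12739 + 2142 = -10597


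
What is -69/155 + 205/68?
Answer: 27083/10540 ≈ 2.5695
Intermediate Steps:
-69/155 + 205/68 = 27083/10540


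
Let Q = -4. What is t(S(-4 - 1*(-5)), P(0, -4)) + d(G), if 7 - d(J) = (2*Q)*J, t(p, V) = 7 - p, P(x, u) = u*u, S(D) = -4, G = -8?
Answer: -46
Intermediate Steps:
P(x, u) = u²
d(J) = 7 + 8*J (d(J) = 7 - 2*(-4)*J = 7 - (-8)*J = 7 + 8*J)
t(S(-4 - 1*(-5)), P(0, -4)) + d(G) = (7 - 1*(-4)) + (7 + 8*(-8)) = (7 + 4) + (7 - 64) = 11 - 57 = -46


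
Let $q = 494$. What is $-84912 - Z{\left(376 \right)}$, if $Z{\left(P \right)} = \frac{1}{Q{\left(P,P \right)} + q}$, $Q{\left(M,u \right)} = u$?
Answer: $- \frac{73873441}{870} \approx -84912.0$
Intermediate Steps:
$Z{\left(P \right)} = \frac{1}{494 + P}$ ($Z{\left(P \right)} = \frac{1}{P + 494} = \frac{1}{494 + P}$)
$-84912 - Z{\left(376 \right)} = -84912 - \frac{1}{494 + 376} = -84912 - \frac{1}{870} = - \frac{73873441}{870}$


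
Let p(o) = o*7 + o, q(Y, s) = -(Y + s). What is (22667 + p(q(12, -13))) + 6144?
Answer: 28819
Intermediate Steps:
q(Y, s) = -Y - s
p(o) = 8*o (p(o) = 7*o + o = 8*o)
(22667 + p(q(12, -13))) + 6144 = (22667 + 8*(-1*12 - 1*(-13))) + 6144 = (22667 + 8*(-12 + 13)) + 6144 = (22667 + 8*1) + 6144 = (22667 + 8) + 6144 = 22675 + 6144 = 28819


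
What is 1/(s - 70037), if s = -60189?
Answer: -1/130226 ≈ -7.6790e-6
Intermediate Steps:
1/(s - 70037) = 1/(-60189 - 70037) = 1/(-130226) = -1/130226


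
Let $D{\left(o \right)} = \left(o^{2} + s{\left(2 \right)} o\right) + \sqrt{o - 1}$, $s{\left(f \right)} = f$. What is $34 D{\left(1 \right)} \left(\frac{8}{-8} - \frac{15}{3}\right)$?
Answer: $-612$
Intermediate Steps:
$D{\left(o \right)} = o^{2} + \sqrt{-1 + o} + 2 o$ ($D{\left(o \right)} = \left(o^{2} + 2 o\right) + \sqrt{o - 1} = \left(o^{2} + 2 o\right) + \sqrt{-1 + o} = o^{2} + \sqrt{-1 + o} + 2 o$)
$34 D{\left(1 \right)} \left(\frac{8}{-8} - \frac{15}{3}\right) = 34 \left(1^{2} + \sqrt{-1 + 1} + 2 \cdot 1\right) \left(\frac{8}{-8} - \frac{15}{3}\right) = 34 \left(1 + \sqrt{0} + 2\right) \left(8 \left(- \frac{1}{8}\right) - 5\right) = 34 \left(1 + 0 + 2\right) \left(-1 - 5\right) = 34 \cdot 3 \left(-6\right) = 102 \left(-6\right) = -612$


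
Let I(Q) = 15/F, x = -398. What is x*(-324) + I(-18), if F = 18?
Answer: 773717/6 ≈ 1.2895e+5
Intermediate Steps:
I(Q) = ⅚ (I(Q) = 15/18 = 15*(1/18) = ⅚)
x*(-324) + I(-18) = -398*(-324) + ⅚ = 128952 + ⅚ = 773717/6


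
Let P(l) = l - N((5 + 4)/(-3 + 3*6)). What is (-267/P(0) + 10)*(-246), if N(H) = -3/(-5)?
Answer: -111930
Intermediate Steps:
N(H) = ⅗ (N(H) = -3*(-⅕) = ⅗)
P(l) = -⅗ + l (P(l) = l - 1*⅗ = l - ⅗ = -⅗ + l)
(-267/P(0) + 10)*(-246) = (-267/(-⅗ + 0) + 10)*(-246) = (-267/(-⅗) + 10)*(-246) = (-267*(-5/3) + 10)*(-246) = (445 + 10)*(-246) = 455*(-246) = -111930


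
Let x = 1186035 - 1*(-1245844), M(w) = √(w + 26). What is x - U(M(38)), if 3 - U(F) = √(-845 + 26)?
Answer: 2431876 + 3*I*√91 ≈ 2.4319e+6 + 28.618*I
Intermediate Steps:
M(w) = √(26 + w)
U(F) = 3 - 3*I*√91 (U(F) = 3 - √(-845 + 26) = 3 - √(-819) = 3 - 3*I*√91)
x = 2431879 (x = 1186035 + 1245844 = 2431879)
x - U(M(38)) = 2431879 - (3 - 3*I*√91) = 2431879 + (-3 + 3*I*√91) = 2431876 + 3*I*√91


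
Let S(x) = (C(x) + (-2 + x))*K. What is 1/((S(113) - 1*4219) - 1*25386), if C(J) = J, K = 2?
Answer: -1/29157 ≈ -3.4297e-5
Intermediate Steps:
S(x) = -4 + 4*x (S(x) = (x + (-2 + x))*2 = (-2 + 2*x)*2 = -4 + 4*x)
1/((S(113) - 1*4219) - 1*25386) = 1/(((-4 + 4*113) - 1*4219) - 1*25386) = 1/(((-4 + 452) - 4219) - 25386) = 1/((448 - 4219) - 25386) = 1/(-3771 - 25386) = 1/(-29157) = -1/29157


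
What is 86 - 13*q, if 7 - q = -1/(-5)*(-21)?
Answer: -298/5 ≈ -59.600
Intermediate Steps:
q = 56/5 (q = 7 - (-1/(-5))*(-21) = 7 - (-1*(-1/5))*(-21) = 7 - (-21)/5 = 7 - 1*(-21/5) = 7 + 21/5 = 56/5 ≈ 11.200)
86 - 13*q = 86 - 13*56/5 = 86 - 728/5 = -298/5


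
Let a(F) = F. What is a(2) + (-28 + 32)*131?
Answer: 526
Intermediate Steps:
a(2) + (-28 + 32)*131 = 2 + (-28 + 32)*131 = 2 + 4*131 = 2 + 524 = 526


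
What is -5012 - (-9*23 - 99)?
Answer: -4706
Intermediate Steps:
-5012 - (-9*23 - 99) = -5012 - (-207 - 99) = -5012 - 1*(-306) = -5012 + 306 = -4706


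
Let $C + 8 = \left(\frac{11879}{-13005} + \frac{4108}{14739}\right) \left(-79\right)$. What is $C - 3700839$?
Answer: $- \frac{818190673478}{221085} \approx -3.7008 \cdot 10^{6}$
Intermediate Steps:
$C = \frac{9316837}{221085}$ ($C = -8 + \left(\frac{11879}{-13005} + \frac{4108}{14739}\right) \left(-79\right) = -8 + \left(11879 \left(- \frac{1}{13005}\right) + 4108 \cdot \frac{1}{14739}\right) \left(-79\right) = -8 + \left(- \frac{11879}{13005} + \frac{4108}{14739}\right) \left(-79\right) = -8 - - \frac{11085517}{221085} = -8 + \frac{11085517}{221085} = \frac{9316837}{221085} \approx 42.141$)
$C - 3700839 = \frac{9316837}{221085} - 3700839 = - \frac{818190673478}{221085}$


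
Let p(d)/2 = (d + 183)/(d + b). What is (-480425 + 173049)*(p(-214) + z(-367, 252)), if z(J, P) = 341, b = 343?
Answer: -13502105552/129 ≈ -1.0467e+8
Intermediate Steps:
p(d) = 2*(183 + d)/(343 + d) (p(d) = 2*((d + 183)/(d + 343)) = 2*((183 + d)/(343 + d)) = 2*(183 + d)/(343 + d))
(-480425 + 173049)*(p(-214) + z(-367, 252)) = (-480425 + 173049)*(2*(183 - 214)/(343 - 214) + 341) = -307376*(2*(-31)/129 + 341) = -307376*(2*(1/129)*(-31) + 341) = -307376*(-62/129 + 341) = -307376*43927/129 = -13502105552/129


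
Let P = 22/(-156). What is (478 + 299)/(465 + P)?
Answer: 60606/36259 ≈ 1.6715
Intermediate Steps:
P = -11/78 (P = 22*(-1/156) = -11/78 ≈ -0.14103)
(478 + 299)/(465 + P) = (478 + 299)/(465 - 11/78) = 777/(36259/78) = 777*(78/36259) = 60606/36259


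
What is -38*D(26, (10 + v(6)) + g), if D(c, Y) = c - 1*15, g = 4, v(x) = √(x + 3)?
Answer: -418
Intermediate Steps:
v(x) = √(3 + x)
D(c, Y) = -15 + c (D(c, Y) = c - 15 = -15 + c)
-38*D(26, (10 + v(6)) + g) = -38*(-15 + 26) = -38*11 = -418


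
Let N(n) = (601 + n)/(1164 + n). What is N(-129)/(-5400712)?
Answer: -59/698717115 ≈ -8.4440e-8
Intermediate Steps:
N(n) = (601 + n)/(1164 + n)
N(-129)/(-5400712) = ((601 - 129)/(1164 - 129))/(-5400712) = (472/1035)*(-1/5400712) = -59/698717115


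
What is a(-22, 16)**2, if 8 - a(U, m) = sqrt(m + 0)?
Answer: 16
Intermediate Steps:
a(U, m) = 8 - sqrt(m) (a(U, m) = 8 - sqrt(m + 0) = 8 - sqrt(m))
a(-22, 16)**2 = (8 - sqrt(16))**2 = (8 - 1*4)**2 = (8 - 4)**2 = 4**2 = 16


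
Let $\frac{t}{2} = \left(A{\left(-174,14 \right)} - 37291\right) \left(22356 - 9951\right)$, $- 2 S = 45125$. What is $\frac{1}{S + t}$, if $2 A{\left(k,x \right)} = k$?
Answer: $- \frac{2}{1854741485} \approx -1.0783 \cdot 10^{-9}$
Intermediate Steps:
$S = - \frac{45125}{2}$ ($S = \left(- \frac{1}{2}\right) 45125 = - \frac{45125}{2} \approx -22563.0$)
$A{\left(k,x \right)} = \frac{k}{2}$
$t = -927348180$ ($t = 2 \left(\frac{1}{2} \left(-174\right) - 37291\right) \left(22356 - 9951\right) = 2 \left(-87 - 37291\right) 12405 = 2 \left(\left(-37378\right) 12405\right) = 2 \left(-463674090\right) = -927348180$)
$\frac{1}{S + t} = \frac{1}{- \frac{45125}{2} - 927348180} = \frac{1}{- \frac{1854741485}{2}} = - \frac{2}{1854741485}$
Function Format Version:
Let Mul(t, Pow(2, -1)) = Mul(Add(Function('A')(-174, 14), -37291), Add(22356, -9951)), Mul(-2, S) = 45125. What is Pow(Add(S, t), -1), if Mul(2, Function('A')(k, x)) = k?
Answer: Rational(-2, 1854741485) ≈ -1.0783e-9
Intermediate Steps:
S = Rational(-45125, 2) (S = Mul(Rational(-1, 2), 45125) = Rational(-45125, 2) ≈ -22563.)
Function('A')(k, x) = Mul(Rational(1, 2), k)
t = -927348180 (t = Mul(2, Mul(Add(Mul(Rational(1, 2), -174), -37291), Add(22356, -9951))) = Mul(2, Mul(Add(-87, -37291), 12405)) = Mul(2, Mul(-37378, 12405)) = Mul(2, -463674090) = -927348180)
Pow(Add(S, t), -1) = Pow(Add(Rational(-45125, 2), -927348180), -1) = Pow(Rational(-1854741485, 2), -1) = Rational(-2, 1854741485)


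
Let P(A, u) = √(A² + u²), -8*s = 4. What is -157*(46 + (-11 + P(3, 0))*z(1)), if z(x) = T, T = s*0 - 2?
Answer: -9734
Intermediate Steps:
s = -½ (s = -⅛*4 = -½ ≈ -0.50000)
T = -2 (T = -½*0 - 2 = 0 - 2 = -2)
z(x) = -2
-157*(46 + (-11 + P(3, 0))*z(1)) = -157*(46 + (-11 + √(3² + 0²))*(-2)) = -157*(46 + (-11 + √(9 + 0))*(-2)) = -157*(46 + (-11 + √9)*(-2)) = -157*(46 + (-11 + 3)*(-2)) = -157*(46 - 8*(-2)) = -157*(46 + 16) = -157*62 = -9734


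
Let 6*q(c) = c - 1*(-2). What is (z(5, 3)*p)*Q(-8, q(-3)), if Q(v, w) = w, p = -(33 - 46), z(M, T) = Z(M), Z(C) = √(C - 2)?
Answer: -13*√3/6 ≈ -3.7528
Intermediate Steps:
q(c) = ⅓ + c/6 (q(c) = (c - 1*(-2))/6 = (c + 2)/6 = (2 + c)/6 = ⅓ + c/6)
Z(C) = √(-2 + C)
z(M, T) = √(-2 + M)
p = 13 (p = -1*(-13) = 13)
(z(5, 3)*p)*Q(-8, q(-3)) = (√(-2 + 5)*13)*(⅓ + (⅙)*(-3)) = (√3*13)*(⅓ - ½) = (13*√3)*(-⅙) = -13*√3/6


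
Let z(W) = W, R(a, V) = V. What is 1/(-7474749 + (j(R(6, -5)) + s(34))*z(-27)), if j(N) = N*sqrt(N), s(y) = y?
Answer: -2491889/18628532395338 - 15*I*sqrt(5)/6209510798446 ≈ -1.3377e-7 - 5.4016e-12*I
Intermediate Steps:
j(N) = N**(3/2)
1/(-7474749 + (j(R(6, -5)) + s(34))*z(-27)) = 1/(-7474749 + ((-5)**(3/2) + 34)*(-27)) = 1/(-7474749 + (-5*I*sqrt(5) + 34)*(-27)) = 1/(-7474749 + (34 - 5*I*sqrt(5))*(-27)) = 1/(-7474749 + (-918 + 135*I*sqrt(5))) = 1/(-7475667 + 135*I*sqrt(5))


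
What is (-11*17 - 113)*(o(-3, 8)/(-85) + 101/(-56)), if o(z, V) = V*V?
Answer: 182535/238 ≈ 766.95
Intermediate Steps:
o(z, V) = V²
(-11*17 - 113)*(o(-3, 8)/(-85) + 101/(-56)) = (-11*17 - 113)*(8²/(-85) + 101/(-56)) = (-187 - 113)*(64*(-1/85) + 101*(-1/56)) = -300*(-64/85 - 101/56) = -300*(-12169/4760) = 182535/238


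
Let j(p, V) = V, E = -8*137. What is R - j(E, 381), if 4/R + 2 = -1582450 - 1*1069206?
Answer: -505140851/1325829 ≈ -381.00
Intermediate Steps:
E = -1096
R = -2/1325829 (R = 4/(-2 + (-1582450 - 1*1069206)) = 4/(-2 + (-1582450 - 1069206)) = 4/(-2 - 2651656) = 4/(-2651658) = 4*(-1/2651658) = -2/1325829 ≈ -1.5085e-6)
R - j(E, 381) = -2/1325829 - 1*381 = -2/1325829 - 381 = -505140851/1325829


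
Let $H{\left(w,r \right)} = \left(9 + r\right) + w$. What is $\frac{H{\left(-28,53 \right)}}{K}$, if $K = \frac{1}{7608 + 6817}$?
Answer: $490450$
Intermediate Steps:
$H{\left(w,r \right)} = 9 + r + w$
$K = \frac{1}{14425} \approx 6.9324 \cdot 10^{-5}$
$\frac{H{\left(-28,53 \right)}}{K} = \left(9 + 53 - 28\right) \frac{1}{\frac{1}{14425}} = 34 \cdot 14425 = 490450$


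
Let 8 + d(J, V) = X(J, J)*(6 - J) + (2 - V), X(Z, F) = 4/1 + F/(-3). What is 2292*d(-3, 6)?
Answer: 75636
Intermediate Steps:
X(Z, F) = 4 - F/3 (X(Z, F) = 4*1 + F*(-⅓) = 4 - F/3)
d(J, V) = -6 - V + (4 - J/3)*(6 - J) (d(J, V) = -8 + ((4 - J/3)*(6 - J) + (2 - V)) = -8 + (2 - V + (4 - J/3)*(6 - J)) = -6 - V + (4 - J/3)*(6 - J))
2292*d(-3, 6) = 2292*(18 - 1*6 - 6*(-3) + (⅓)*(-3)²) = 2292*(18 - 6 + 18 + (⅓)*9) = 2292*(18 - 6 + 18 + 3) = 2292*33 = 75636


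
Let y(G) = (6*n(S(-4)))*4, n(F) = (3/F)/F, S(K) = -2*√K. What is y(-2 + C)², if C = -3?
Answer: 81/4 ≈ 20.250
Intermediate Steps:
n(F) = 3/F²
y(G) = -9/2 (y(G) = (6*(3/(-4*I)²))*4 = (6*(3*(-1/16)))*4 = (6*(-3/16))*4 = -9/8*4 = -9/2)
y(-2 + C)² = (-9/2)² = 81/4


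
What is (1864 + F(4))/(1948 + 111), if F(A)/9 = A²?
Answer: 2008/2059 ≈ 0.97523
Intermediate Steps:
F(A) = 9*A²
(1864 + F(4))/(1948 + 111) = (1864 + 9*4²)/(1948 + 111) = (1864 + 9*16)/2059 = (1864 + 144)*(1/2059) = 2008*(1/2059) = 2008/2059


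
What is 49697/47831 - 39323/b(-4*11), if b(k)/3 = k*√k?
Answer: 49697/47831 - 39323*I*√11/2904 ≈ 1.039 - 44.91*I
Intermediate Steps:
b(k) = 3*k^(3/2) (b(k) = 3*(k*√k) = 3*k^(3/2))
49697/47831 - 39323/b(-4*11) = 49697/47831 - 39323*I*√11/2904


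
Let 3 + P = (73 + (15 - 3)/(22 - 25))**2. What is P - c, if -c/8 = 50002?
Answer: 404774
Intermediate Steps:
c = -400016 (c = -8*50002 = -400016)
P = 4758 (P = -3 + (73 + (15 - 3)/(22 - 25))**2 = -3 + (73 + 12/(-3))**2 = -3 + (73 + 12*(-1/3))**2 = -3 + (73 - 4)**2 = -3 + 69**2 = -3 + 4761 = 4758)
P - c = 4758 - 1*(-400016) = 4758 + 400016 = 404774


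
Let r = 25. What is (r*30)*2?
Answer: 1500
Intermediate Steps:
(r*30)*2 = (25*30)*2 = 750*2 = 1500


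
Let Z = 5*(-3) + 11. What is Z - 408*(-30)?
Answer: 12236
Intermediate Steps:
Z = -4 (Z = -15 + 11 = -4)
Z - 408*(-30) = -4 - 408*(-30) = -4 + 12240 = 12236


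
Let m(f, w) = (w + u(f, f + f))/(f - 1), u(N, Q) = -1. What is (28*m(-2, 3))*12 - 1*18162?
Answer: -18386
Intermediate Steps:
m(f, w) = (-1 + w)/(-1 + f) (m(f, w) = (w - 1)/(f - 1) = (-1 + w)/(-1 + f))
(28*m(-2, 3))*12 - 1*18162 = (28*((-1 + 3)/(-1 - 2)))*12 - 1*18162 = (28*(2/(-3)))*12 - 18162 = (28*(-⅓*2))*12 - 18162 = (28*(-⅔))*12 - 18162 = -56/3*12 - 18162 = -224 - 18162 = -18386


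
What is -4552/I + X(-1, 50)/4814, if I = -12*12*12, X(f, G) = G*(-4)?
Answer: 1347983/519912 ≈ 2.5927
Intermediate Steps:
X(f, G) = -4*G
I = -1728 (I = -144*12 = -1728)
-4552/I + X(-1, 50)/4814 = -4552/(-1728) - 4*50/4814 = -4552*(-1/1728) - 200*1/4814 = 569/216 - 100/2407 = 1347983/519912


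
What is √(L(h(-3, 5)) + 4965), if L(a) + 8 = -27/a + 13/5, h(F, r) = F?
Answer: 91*√15/5 ≈ 70.488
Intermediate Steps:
L(a) = -27/5 - 27/a (L(a) = -8 + (-27/a + 13/5) = -8 + (13/5 - 27/a) = -27/5 - 27/a)
√(L(h(-3, 5)) + 4965) = √((-27/5 - 27/(-3)) + 4965) = √((-27/5 - 27*(-⅓)) + 4965) = √((-27/5 + 9) + 4965) = √(18/5 + 4965) = √(24843/5) = 91*√15/5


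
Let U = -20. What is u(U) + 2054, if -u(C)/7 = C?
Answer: 2194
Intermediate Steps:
u(C) = -7*C
u(U) + 2054 = -7*(-20) + 2054 = 140 + 2054 = 2194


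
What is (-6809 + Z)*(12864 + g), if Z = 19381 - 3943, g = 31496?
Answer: 382782440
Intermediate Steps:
Z = 15438
(-6809 + Z)*(12864 + g) = (-6809 + 15438)*(12864 + 31496) = 8629*44360 = 382782440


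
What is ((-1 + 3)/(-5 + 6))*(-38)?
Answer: -76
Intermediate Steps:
((-1 + 3)/(-5 + 6))*(-38) = (2/1)*(-38) = (2*1)*(-38) = 2*(-38) = -76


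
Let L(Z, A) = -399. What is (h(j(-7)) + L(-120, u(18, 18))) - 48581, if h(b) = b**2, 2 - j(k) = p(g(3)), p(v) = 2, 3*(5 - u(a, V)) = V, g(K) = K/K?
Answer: -48980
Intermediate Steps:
g(K) = 1
u(a, V) = 5 - V/3
j(k) = 0 (j(k) = 2 - 1*2 = 2 - 2 = 0)
(h(j(-7)) + L(-120, u(18, 18))) - 48581 = (0**2 - 399) - 48581 = (0 - 399) - 48581 = -399 - 48581 = -48980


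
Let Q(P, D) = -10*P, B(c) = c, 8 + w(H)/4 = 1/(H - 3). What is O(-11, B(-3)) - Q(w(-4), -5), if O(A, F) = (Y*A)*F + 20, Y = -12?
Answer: -4912/7 ≈ -701.71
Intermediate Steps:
w(H) = -32 + 4/(-3 + H) (w(H) = -32 + 4/(H - 3) = -32 + 4/(-3 + H))
O(A, F) = 20 - 12*A*F (O(A, F) = (-12*A)*F + 20 = -12*A*F + 20 = 20 - 12*A*F)
O(-11, B(-3)) - Q(w(-4), -5) = (20 - 12*(-11)*(-3)) - (-10)*4*(25 - 8*(-4))/(-3 - 4) = (20 - 396) - (-10)*4*(25 + 32)/(-7) = -376 - (-10)*4*(-1/7)*57 = -376 - (-10)*(-228)/7 = -376 - 1*2280/7 = -376 - 2280/7 = -4912/7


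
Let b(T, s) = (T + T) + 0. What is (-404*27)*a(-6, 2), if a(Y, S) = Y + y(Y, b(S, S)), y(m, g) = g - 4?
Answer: 65448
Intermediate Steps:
b(T, s) = 2*T (b(T, s) = 2*T + 0 = 2*T)
y(m, g) = -4 + g
a(Y, S) = -4 + Y + 2*S (a(Y, S) = Y + (-4 + 2*S) = -4 + Y + 2*S)
(-404*27)*a(-6, 2) = (-404*27)*(-4 - 6 + 2*2) = -10908*(-4 - 6 + 4) = -10908*(-6) = 65448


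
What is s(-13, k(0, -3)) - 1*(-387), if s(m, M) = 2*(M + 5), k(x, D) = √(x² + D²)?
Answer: 403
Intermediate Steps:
k(x, D) = √(D² + x²)
s(m, M) = 10 + 2*M (s(m, M) = 2*(5 + M) = 10 + 2*M)
s(-13, k(0, -3)) - 1*(-387) = (10 + 2*√((-3)² + 0²)) - 1*(-387) = (10 + 2*√(9 + 0)) + 387 = (10 + 2*√9) + 387 = (10 + 2*3) + 387 = (10 + 6) + 387 = 16 + 387 = 403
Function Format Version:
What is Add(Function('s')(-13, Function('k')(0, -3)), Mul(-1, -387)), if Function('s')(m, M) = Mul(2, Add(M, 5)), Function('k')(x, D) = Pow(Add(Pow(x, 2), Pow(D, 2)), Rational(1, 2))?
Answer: 403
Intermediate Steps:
Function('k')(x, D) = Pow(Add(Pow(D, 2), Pow(x, 2)), Rational(1, 2))
Function('s')(m, M) = Add(10, Mul(2, M)) (Function('s')(m, M) = Mul(2, Add(5, M)) = Add(10, Mul(2, M)))
Add(Function('s')(-13, Function('k')(0, -3)), Mul(-1, -387)) = Add(Add(10, Mul(2, Pow(Add(Pow(-3, 2), Pow(0, 2)), Rational(1, 2)))), Mul(-1, -387)) = Add(Add(10, Mul(2, Pow(Add(9, 0), Rational(1, 2)))), 387) = Add(Add(10, Mul(2, Pow(9, Rational(1, 2)))), 387) = Add(Add(10, Mul(2, 3)), 387) = Add(Add(10, 6), 387) = Add(16, 387) = 403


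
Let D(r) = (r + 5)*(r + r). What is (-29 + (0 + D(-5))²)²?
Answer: 841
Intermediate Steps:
D(r) = 2*r*(5 + r) (D(r) = (5 + r)*(2*r) = 2*r*(5 + r))
(-29 + (0 + D(-5))²)² = (-29 + (0 + 2*(-5)*(5 - 5))²)² = (-29 + (0 + 2*(-5)*0)²)² = (-29 + (0 + 0)²)² = (-29 + 0²)² = (-29 + 0)² = (-29)² = 841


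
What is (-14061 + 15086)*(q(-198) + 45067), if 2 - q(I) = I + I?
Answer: 46601625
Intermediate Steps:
q(I) = 2 - 2*I (q(I) = 2 - (I + I) = 2 - 2*I)
(-14061 + 15086)*(q(-198) + 45067) = (-14061 + 15086)*((2 - 2*(-198)) + 45067) = 1025*((2 + 396) + 45067) = 1025*(398 + 45067) = 1025*45465 = 46601625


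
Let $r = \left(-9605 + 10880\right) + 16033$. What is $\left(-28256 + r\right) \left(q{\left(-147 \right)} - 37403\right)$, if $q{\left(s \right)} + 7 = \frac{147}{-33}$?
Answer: $\frac{4505747932}{11} \approx 4.0961 \cdot 10^{8}$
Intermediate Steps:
$q{\left(s \right)} = - \frac{126}{11}$ ($q{\left(s \right)} = -7 + \frac{147}{-33} = -7 + 147 \left(- \frac{1}{33}\right) = -7 - \frac{49}{11} = - \frac{126}{11}$)
$r = 17308$ ($r = 1275 + 16033 = 17308$)
$\left(-28256 + r\right) \left(q{\left(-147 \right)} - 37403\right) = \left(-28256 + 17308\right) \left(- \frac{126}{11} - 37403\right) = \left(-10948\right) \left(- \frac{411559}{11}\right) = \frac{4505747932}{11}$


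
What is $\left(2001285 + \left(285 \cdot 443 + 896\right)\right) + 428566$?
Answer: $2557002$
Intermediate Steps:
$\left(2001285 + \left(285 \cdot 443 + 896\right)\right) + 428566 = \left(2001285 + \left(126255 + 896\right)\right) + 428566 = \left(2001285 + 127151\right) + 428566 = 2128436 + 428566 = 2557002$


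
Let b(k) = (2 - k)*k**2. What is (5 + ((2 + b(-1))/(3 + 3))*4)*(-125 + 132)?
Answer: 175/3 ≈ 58.333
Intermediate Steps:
b(k) = k**2*(2 - k)
(5 + ((2 + b(-1))/(3 + 3))*4)*(-125 + 132) = (5 + ((2 + (-1)**2*(2 - 1*(-1)))/(3 + 3))*4)*(-125 + 132) = (5 + ((2 + 1*(2 + 1))/6)*4)*7 = (5 + ((2 + 1*3)*(1/6))*4)*7 = (5 + ((2 + 3)*(1/6))*4)*7 = (5 + (5*(1/6))*4)*7 = (5 + (5/6)*4)*7 = (5 + 10/3)*7 = (25/3)*7 = 175/3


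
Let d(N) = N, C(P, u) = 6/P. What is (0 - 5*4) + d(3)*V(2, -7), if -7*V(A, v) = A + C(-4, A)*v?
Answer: -355/14 ≈ -25.357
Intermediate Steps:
V(A, v) = -A/7 + 3*v/14 (V(A, v) = -(A + (6/(-4))*v)/7 = -(A + (6*(-¼))*v)/7 = -(A - 3*v/2)/7 = -A/7 + 3*v/14)
(0 - 5*4) + d(3)*V(2, -7) = (0 - 5*4) + 3*(-⅐*2 + (3/14)*(-7)) = (0 - 20) + 3*(-2/7 - 3/2) = -20 + 3*(-25/14) = -20 - 75/14 = -355/14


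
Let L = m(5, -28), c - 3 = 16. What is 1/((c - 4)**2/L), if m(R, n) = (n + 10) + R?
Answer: -13/225 ≈ -0.057778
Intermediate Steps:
c = 19 (c = 3 + 16 = 19)
m(R, n) = 10 + R + n (m(R, n) = (10 + n) + R = 10 + R + n)
L = -13 (L = 10 + 5 - 28 = -13)
1/((c - 4)**2/L) = 1/((19 - 4)**2/(-13)) = 1/(15**2*(-1/13)) = 1/(225*(-1/13)) = 1/(-225/13) = -13/225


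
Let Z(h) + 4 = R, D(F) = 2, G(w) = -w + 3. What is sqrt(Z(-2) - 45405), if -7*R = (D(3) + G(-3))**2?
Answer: I*sqrt(2225489)/7 ≈ 213.12*I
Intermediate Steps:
G(w) = 3 - w
R = -64/7 (R = -(2 + (3 - 1*(-3)))**2/7 = -(2 + (3 + 3))**2/7 = -(2 + 6)**2/7 = -1/7*8**2 = -1/7*64 = -64/7 ≈ -9.1429)
Z(h) = -92/7 (Z(h) = -4 - 64/7 = -92/7)
sqrt(Z(-2) - 45405) = sqrt(-92/7 - 45405) = sqrt(-317927/7) = I*sqrt(2225489)/7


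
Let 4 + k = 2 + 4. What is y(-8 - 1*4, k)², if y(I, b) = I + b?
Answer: 100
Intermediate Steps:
k = 2 (k = -4 + (2 + 4) = -4 + 6 = 2)
y(-8 - 1*4, k)² = ((-8 - 1*4) + 2)² = ((-8 - 4) + 2)² = (-12 + 2)² = (-10)² = 100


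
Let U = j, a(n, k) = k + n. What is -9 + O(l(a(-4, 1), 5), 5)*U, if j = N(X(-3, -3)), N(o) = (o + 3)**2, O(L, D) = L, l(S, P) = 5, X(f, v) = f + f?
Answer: 36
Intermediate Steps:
X(f, v) = 2*f
N(o) = (3 + o)**2
j = 9 (j = (3 + 2*(-3))**2 = (3 - 6)**2 = (-3)**2 = 9)
U = 9
-9 + O(l(a(-4, 1), 5), 5)*U = -9 + 5*9 = -9 + 45 = 36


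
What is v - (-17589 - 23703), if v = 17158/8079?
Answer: 333615226/8079 ≈ 41294.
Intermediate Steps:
v = 17158/8079 (v = 17158*(1/8079) = 17158/8079 ≈ 2.1238)
v - (-17589 - 23703) = 17158/8079 - (-17589 - 23703) = 17158/8079 - 1*(-41292) = 17158/8079 + 41292 = 333615226/8079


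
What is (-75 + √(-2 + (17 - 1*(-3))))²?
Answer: 5643 - 450*√2 ≈ 5006.6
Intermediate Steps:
(-75 + √(-2 + (17 - 1*(-3))))² = (-75 + √(-2 + (17 + 3)))² = (-75 + √(-2 + 20))² = (-75 + √18)² = (-75 + 3*√2)²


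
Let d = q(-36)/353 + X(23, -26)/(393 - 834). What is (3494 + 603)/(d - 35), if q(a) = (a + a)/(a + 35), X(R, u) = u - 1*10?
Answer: -70865809/600455 ≈ -118.02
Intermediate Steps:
X(R, u) = -10 + u (X(R, u) = u - 10 = -10 + u)
q(a) = 2*a/(35 + a) (q(a) = (2*a)/(35 + a) = 2*a/(35 + a))
d = 4940/17297 (d = (2*(-36)/(35 - 36))/353 + (-10 - 26)/(393 - 834) = (2*(-36)/(-1))*(1/353) - 36/(-441) = (2*(-36)*(-1))*(1/353) - 36*(-1/441) = 72*(1/353) + 4/49 = 72/353 + 4/49 = 4940/17297 ≈ 0.28560)
(3494 + 603)/(d - 35) = (3494 + 603)/(4940/17297 - 35) = 4097/(-600455/17297) = 4097*(-17297/600455) = -70865809/600455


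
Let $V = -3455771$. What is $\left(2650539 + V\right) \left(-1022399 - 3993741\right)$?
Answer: $4039156444480$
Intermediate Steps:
$\left(2650539 + V\right) \left(-1022399 - 3993741\right) = \left(2650539 - 3455771\right) \left(-1022399 - 3993741\right) = \left(-805232\right) \left(-5016140\right) = 4039156444480$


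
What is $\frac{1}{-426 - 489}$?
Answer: $- \frac{1}{915} \approx -0.0010929$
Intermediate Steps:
$\frac{1}{-426 - 489} = \frac{1}{-915} = - \frac{1}{915}$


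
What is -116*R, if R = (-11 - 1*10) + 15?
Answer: 696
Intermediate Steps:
R = -6 (R = (-11 - 10) + 15 = -21 + 15 = -6)
-116*R = -116*(-6) = 696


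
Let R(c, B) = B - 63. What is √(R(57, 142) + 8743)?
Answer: √8822 ≈ 93.926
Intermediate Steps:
R(c, B) = -63 + B
√(R(57, 142) + 8743) = √((-63 + 142) + 8743) = √(79 + 8743) = √8822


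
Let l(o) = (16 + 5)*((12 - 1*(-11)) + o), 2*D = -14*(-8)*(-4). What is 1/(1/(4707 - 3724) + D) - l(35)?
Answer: -268193621/220191 ≈ -1218.0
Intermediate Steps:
D = -224 (D = (-14*(-8)*(-4))/2 = (112*(-4))/2 = (1/2)*(-448) = -224)
l(o) = 483 + 21*o (l(o) = 21*((12 + 11) + o) = 21*(23 + o) = 483 + 21*o)
1/(1/(4707 - 3724) + D) - l(35) = 1/(1/(4707 - 3724) - 224) - (483 + 21*35) = 1/(1/983 - 224) - (483 + 735) = 1/(1/983 - 224) - 1*1218 = 1/(-220191/983) - 1218 = -983/220191 - 1218 = -268193621/220191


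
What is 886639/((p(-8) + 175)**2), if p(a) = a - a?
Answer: 886639/30625 ≈ 28.951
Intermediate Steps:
p(a) = 0
886639/((p(-8) + 175)**2) = 886639/((0 + 175)**2) = 886639/(175**2) = 886639/30625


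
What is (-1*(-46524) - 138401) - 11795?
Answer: -103672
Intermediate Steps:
(-1*(-46524) - 138401) - 11795 = (46524 - 138401) - 11795 = -91877 - 11795 = -103672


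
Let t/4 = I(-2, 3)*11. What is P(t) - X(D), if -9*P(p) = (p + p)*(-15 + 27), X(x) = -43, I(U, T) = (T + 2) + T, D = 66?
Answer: -2687/3 ≈ -895.67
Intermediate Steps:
I(U, T) = 2 + 2*T (I(U, T) = (2 + T) + T = 2 + 2*T)
t = 352 (t = 4*((2 + 2*3)*11) = 4*((2 + 6)*11) = 4*(8*11) = 4*88 = 352)
P(p) = -8*p/3 (P(p) = -(p + p)*(-15 + 27)/9 = -2*p*12/9 = -8*p/3)
P(t) - X(D) = -8/3*352 - 1*(-43) = -2816/3 + 43 = -2687/3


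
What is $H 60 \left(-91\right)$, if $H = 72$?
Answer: $-393120$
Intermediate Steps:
$H 60 \left(-91\right) = 72 \cdot 60 \left(-91\right) = 4320 \left(-91\right) = -393120$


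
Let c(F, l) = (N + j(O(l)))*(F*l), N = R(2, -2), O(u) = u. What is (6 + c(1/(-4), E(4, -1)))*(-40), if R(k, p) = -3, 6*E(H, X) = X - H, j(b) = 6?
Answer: -265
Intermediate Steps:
E(H, X) = -H/6 + X/6 (E(H, X) = (X - H)/6 = -H/6 + X/6)
N = -3
c(F, l) = 3*F*l (c(F, l) = (-3 + 6)*(F*l) = 3*(F*l) = 3*F*l)
(6 + c(1/(-4), E(4, -1)))*(-40) = (6 + 3*(-⅙*4 + (⅙)*(-1))/(-4))*(-40) = (6 + 3*(-¼)*(-⅔ - ⅙))*(-40) = (6 + 3*(-¼)*(-⅚))*(-40) = (6 + 5/8)*(-40) = (53/8)*(-40) = -265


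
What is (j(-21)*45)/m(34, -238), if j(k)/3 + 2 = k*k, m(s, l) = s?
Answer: 59265/34 ≈ 1743.1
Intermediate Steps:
j(k) = -6 + 3*k² (j(k) = -6 + 3*(k*k) = -6 + 3*k²)
(j(-21)*45)/m(34, -238) = ((-6 + 3*(-21)²)*45)/34 = ((-6 + 3*441)*45)*(1/34) = ((-6 + 1323)*45)*(1/34) = (1317*45)*(1/34) = 59265*(1/34) = 59265/34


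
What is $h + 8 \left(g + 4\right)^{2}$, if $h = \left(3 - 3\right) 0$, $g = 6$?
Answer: $800$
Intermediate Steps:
$h = 0$ ($h = 0 \cdot 0 = 0$)
$h + 8 \left(g + 4\right)^{2} = 0 + 8 \left(6 + 4\right)^{2} = 0 + 8 \cdot 10^{2} = 0 + 8 \cdot 100 = 0 + 800 = 800$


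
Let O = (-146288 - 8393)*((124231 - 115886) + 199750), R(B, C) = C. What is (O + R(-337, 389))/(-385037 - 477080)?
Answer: 32188342306/862117 ≈ 37336.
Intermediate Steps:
O = -32188342695 (O = -154681*(8345 + 199750) = -154681*208095 = -32188342695)
(O + R(-337, 389))/(-385037 - 477080) = (-32188342695 + 389)/(-385037 - 477080) = -32188342306/(-862117) = -32188342306*(-1/862117) = 32188342306/862117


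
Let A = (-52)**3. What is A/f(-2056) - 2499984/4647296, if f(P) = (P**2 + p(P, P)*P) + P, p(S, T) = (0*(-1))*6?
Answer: -87625620271/153399979560 ≈ -0.57122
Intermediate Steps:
A = -140608
p(S, T) = 0 (p(S, T) = 0*6 = 0)
f(P) = P + P**2 (f(P) = (P**2 + 0*P) + P = (P**2 + 0) + P = P**2 + P = P + P**2)
A/f(-2056) - 2499984/4647296 = -140608*(-1/(2056*(1 - 2056))) - 2499984/4647296 = -140608/((-2056*(-2055))) - 2499984*1/4647296 = -140608/4225080 - 156249/290456 = -140608*1/4225080 - 156249/290456 = -17576/528135 - 156249/290456 = -87625620271/153399979560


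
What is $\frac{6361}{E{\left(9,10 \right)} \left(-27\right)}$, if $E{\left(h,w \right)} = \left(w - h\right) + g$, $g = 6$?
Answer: $- \frac{6361}{189} \approx -33.656$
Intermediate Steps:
$E{\left(h,w \right)} = 6 + w - h$ ($E{\left(h,w \right)} = \left(w - h\right) + 6 = 6 + w - h$)
$\frac{6361}{E{\left(9,10 \right)} \left(-27\right)} = \frac{6361}{\left(6 + 10 - 9\right) \left(-27\right)} = \frac{6361}{7 \left(-27\right)} = \frac{6361}{-189} = 6361 \left(- \frac{1}{189}\right) = - \frac{6361}{189}$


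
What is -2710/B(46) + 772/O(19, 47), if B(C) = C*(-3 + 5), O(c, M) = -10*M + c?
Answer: -646617/20746 ≈ -31.168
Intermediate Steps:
O(c, M) = c - 10*M
B(C) = 2*C (B(C) = C*2 = 2*C)
-2710/B(46) + 772/O(19, 47) = -2710/(2*46) + 772/(19 - 10*47) = -2710/92 + 772/(19 - 470) = -2710*1/92 + 772/(-451) = -1355/46 + 772*(-1/451) = -1355/46 - 772/451 = -646617/20746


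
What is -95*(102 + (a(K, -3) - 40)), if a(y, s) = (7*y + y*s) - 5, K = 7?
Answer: -8075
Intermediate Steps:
a(y, s) = -5 + 7*y + s*y (a(y, s) = (7*y + s*y) - 5 = -5 + 7*y + s*y)
-95*(102 + (a(K, -3) - 40)) = -95*(102 + ((-5 + 7*7 - 3*7) - 40)) = -95*(102 + ((-5 + 49 - 21) - 40)) = -95*(102 + (23 - 40)) = -95*(102 - 17) = -95*85 = -8075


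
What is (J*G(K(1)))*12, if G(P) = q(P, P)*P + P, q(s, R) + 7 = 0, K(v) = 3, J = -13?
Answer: 2808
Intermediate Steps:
q(s, R) = -7 (q(s, R) = -7 + 0 = -7)
G(P) = -6*P (G(P) = -7*P + P = -6*P)
(J*G(K(1)))*12 = -(-78)*3*12 = -13*(-18)*12 = 234*12 = 2808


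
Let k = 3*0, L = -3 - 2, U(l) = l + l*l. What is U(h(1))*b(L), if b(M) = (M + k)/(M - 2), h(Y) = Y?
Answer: 10/7 ≈ 1.4286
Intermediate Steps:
U(l) = l + l**2
L = -5
k = 0
b(M) = M/(-2 + M) (b(M) = (M + 0)/(M - 2) = M/(-2 + M))
U(h(1))*b(L) = (1*(1 + 1))*(-5/(-2 - 5)) = (1*2)*(-5/(-7)) = 2*(-5*(-1/7)) = 2*(5/7) = 10/7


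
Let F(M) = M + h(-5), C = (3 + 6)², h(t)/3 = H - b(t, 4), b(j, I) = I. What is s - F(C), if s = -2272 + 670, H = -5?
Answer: -1656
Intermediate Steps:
h(t) = -27 (h(t) = 3*(-5 - 1*4) = 3*(-5 - 4) = 3*(-9) = -27)
C = 81 (C = 9² = 81)
F(M) = -27 + M (F(M) = M - 27 = -27 + M)
s = -1602
s - F(C) = -1602 - (-27 + 81) = -1602 - 1*54 = -1602 - 54 = -1656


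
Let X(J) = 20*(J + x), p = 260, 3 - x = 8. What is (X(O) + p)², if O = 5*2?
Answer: 129600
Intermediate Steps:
x = -5 (x = 3 - 1*8 = 3 - 8 = -5)
O = 10
X(J) = -100 + 20*J (X(J) = 20*(J - 5) = 20*(-5 + J) = -100 + 20*J)
(X(O) + p)² = ((-100 + 20*10) + 260)² = ((-100 + 200) + 260)² = (100 + 260)² = 360² = 129600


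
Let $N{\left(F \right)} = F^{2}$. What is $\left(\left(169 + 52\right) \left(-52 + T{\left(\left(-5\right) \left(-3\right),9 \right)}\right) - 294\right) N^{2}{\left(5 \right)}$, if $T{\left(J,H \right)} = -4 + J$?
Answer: $-5846875$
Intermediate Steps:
$\left(\left(169 + 52\right) \left(-52 + T{\left(\left(-5\right) \left(-3\right),9 \right)}\right) - 294\right) N^{2}{\left(5 \right)} = \left(\left(169 + 52\right) \left(-52 - -11\right) - 294\right) \left(5^{2}\right)^{2} = \left(221 \left(-52 + \left(-4 + 15\right)\right) - 294\right) 25^{2} = \left(221 \left(-52 + 11\right) - 294\right) 625 = \left(221 \left(-41\right) - 294\right) 625 = \left(-9061 - 294\right) 625 = \left(-9355\right) 625 = -5846875$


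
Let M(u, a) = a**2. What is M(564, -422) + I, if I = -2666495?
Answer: -2488411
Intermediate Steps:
M(564, -422) + I = (-422)**2 - 2666495 = 178084 - 2666495 = -2488411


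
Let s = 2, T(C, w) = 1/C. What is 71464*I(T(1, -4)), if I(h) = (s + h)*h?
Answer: 214392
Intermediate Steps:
T(C, w) = 1/C
I(h) = h*(2 + h) (I(h) = (2 + h)*h = h*(2 + h))
71464*I(T(1, -4)) = 71464*((2 + 1/1)/1) = 71464*(1*(2 + 1)) = 71464*(1*3) = 71464*3 = 214392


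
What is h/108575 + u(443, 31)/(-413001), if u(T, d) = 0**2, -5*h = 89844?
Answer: -89844/542875 ≈ -0.16550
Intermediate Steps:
h = -89844/5 (h = -1/5*89844 = -89844/5 ≈ -17969.)
u(T, d) = 0
h/108575 + u(443, 31)/(-413001) = -89844/5/108575 + 0/(-413001) = -89844/5*1/108575 + 0*(-1/413001) = -89844/542875 + 0 = -89844/542875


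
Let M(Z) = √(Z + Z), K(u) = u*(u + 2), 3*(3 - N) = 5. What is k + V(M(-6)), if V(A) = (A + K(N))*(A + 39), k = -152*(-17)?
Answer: 8236/3 + 782*I*√3/9 ≈ 2745.3 + 150.5*I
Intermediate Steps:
N = 4/3 (N = 3 - ⅓*5 = 3 - 5/3 = 4/3 ≈ 1.3333)
K(u) = u*(2 + u)
k = 2584
M(Z) = √2*√Z (M(Z) = √(2*Z) = √2*√Z)
V(A) = (39 + A)*(40/9 + A) (V(A) = (A + 4*(2 + 4/3)/3)*(A + 39) = (A + (4/3)*(10/3))*(39 + A) = (A + 40/9)*(39 + A) = (40/9 + A)*(39 + A) = (39 + A)*(40/9 + A))
k + V(M(-6)) = 2584 + (520/3 + (√2*√(-6))² + 391*(√2*√(-6))/9) = 2584 + (520/3 + (√2*(I*√6))² + 391*(√2*(I*√6))/9) = 2584 + (520/3 + (2*I*√3)² + 391*(2*I*√3)/9) = 2584 + (520/3 - 12 + 782*I*√3/9) = 2584 + (484/3 + 782*I*√3/9) = 8236/3 + 782*I*√3/9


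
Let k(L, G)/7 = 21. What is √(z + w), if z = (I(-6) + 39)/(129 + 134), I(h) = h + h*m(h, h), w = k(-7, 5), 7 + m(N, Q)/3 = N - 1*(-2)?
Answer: 2*√2557149/263 ≈ 12.161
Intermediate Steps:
k(L, G) = 147 (k(L, G) = 7*21 = 147)
m(N, Q) = -15 + 3*N (m(N, Q) = -21 + 3*(N - 1*(-2)) = -21 + 3*(N + 2) = -21 + 3*(2 + N) = -21 + (6 + 3*N) = -15 + 3*N)
w = 147
I(h) = h + h*(-15 + 3*h)
z = 231/263 (z = (-6*(-14 + 3*(-6)) + 39)/(129 + 134) = (-6*(-14 - 18) + 39)/263 = (-6*(-32) + 39)*(1/263) = (192 + 39)*(1/263) = 231*(1/263) = 231/263 ≈ 0.87833)
√(z + w) = √(231/263 + 147) = √(38892/263) = 2*√2557149/263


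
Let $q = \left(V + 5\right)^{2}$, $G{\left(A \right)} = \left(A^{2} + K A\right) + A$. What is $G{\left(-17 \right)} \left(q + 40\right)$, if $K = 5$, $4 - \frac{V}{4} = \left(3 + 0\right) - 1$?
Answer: $39083$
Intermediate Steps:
$V = 8$ ($V = 16 - 4 \left(\left(3 + 0\right) - 1\right) = 16 - 4 \left(3 - 1\right) = 16 - 8 = 8$)
$G{\left(A \right)} = A^{2} + 6 A$ ($G{\left(A \right)} = \left(A^{2} + 5 A\right) + A = A^{2} + 6 A$)
$q = 169$ ($q = \left(8 + 5\right)^{2} = 13^{2} = 169$)
$G{\left(-17 \right)} \left(q + 40\right) = - 17 \left(6 - 17\right) \left(169 + 40\right) = \left(-17\right) \left(-11\right) 209 = 187 \cdot 209 = 39083$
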